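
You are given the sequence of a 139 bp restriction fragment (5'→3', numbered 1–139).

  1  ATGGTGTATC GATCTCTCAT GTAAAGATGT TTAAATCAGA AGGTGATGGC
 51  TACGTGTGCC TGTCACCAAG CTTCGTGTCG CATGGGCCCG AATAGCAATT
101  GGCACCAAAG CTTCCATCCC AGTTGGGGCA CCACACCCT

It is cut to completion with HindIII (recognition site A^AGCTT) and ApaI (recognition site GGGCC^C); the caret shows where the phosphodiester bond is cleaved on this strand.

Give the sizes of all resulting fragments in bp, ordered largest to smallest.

HindIII sites (AAGCTT) start at positions 68, 108.
HindIII cuts after the first base of each site, so after positions 68, 108.
The ApaI site (GGGCCC) starts at position 84.
ApaI cuts after base 5 of each site (before the last base), so after position 88.
Combined cut positions: 68, 88, 108.
Linear molecule, 3 cuts → 4 fragments:
  1–68 → 68 bp
  69–88 → 20 bp
  89–108 → 20 bp
  109–139 → 31 bp
Sorted largest to smallest: 68, 31, 20, 20 bp.

68, 31, 20, 20 bp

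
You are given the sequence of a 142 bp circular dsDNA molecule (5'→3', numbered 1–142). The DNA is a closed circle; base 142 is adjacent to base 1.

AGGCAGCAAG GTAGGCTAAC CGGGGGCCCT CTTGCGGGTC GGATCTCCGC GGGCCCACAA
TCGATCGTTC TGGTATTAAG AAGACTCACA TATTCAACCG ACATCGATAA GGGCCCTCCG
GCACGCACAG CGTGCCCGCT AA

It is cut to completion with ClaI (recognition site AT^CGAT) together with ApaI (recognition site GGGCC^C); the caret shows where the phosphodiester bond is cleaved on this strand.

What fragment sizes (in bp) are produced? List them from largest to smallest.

ClaI sites (ATCGAT) start at positions 60, 103.
ClaI cuts after base 2 of each site, so after positions 61, 104.
ApaI sites (GGGCCC) start at positions 24, 51, 111.
ApaI cuts after base 5 of each site (before the last base), so after positions 28, 55, 115.
Combined cut positions: 28, 55, 61, 104, 115.
Circular molecule, 5 cuts → 5 fragments:
  29–55 → 27 bp
  56–61 → 6 bp
  62–104 → 43 bp
  105–115 → 11 bp
  116–142 then 1–28 → 27 + 28 = 55 bp
Sorted largest to smallest: 55, 43, 27, 11, 6 bp.

55, 43, 27, 11, 6 bp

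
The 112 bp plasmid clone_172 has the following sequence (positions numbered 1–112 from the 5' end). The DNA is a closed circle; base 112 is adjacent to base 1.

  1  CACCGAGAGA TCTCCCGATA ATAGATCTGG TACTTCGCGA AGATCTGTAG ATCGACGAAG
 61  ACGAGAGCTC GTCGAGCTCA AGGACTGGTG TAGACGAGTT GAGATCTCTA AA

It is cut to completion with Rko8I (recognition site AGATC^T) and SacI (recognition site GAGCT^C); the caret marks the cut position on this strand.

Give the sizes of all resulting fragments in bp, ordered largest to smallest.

Rko8I sites (AGATCT) start at positions 8, 23, 41, 102.
Rko8I cuts after base 5 of each site (before the last base), so after positions 12, 27, 45, 106.
SacI sites (GAGCTC) start at positions 65, 74.
SacI cuts after base 5 of each site (before the last base), so after positions 69, 78.
Combined cut positions: 12, 27, 45, 69, 78, 106.
Circular molecule, 6 cuts → 6 fragments:
  13–27 → 15 bp
  28–45 → 18 bp
  46–69 → 24 bp
  70–78 → 9 bp
  79–106 → 28 bp
  107–112 then 1–12 → 6 + 12 = 18 bp
Sorted largest to smallest: 28, 24, 18, 18, 15, 9 bp.

28, 24, 18, 18, 15, 9 bp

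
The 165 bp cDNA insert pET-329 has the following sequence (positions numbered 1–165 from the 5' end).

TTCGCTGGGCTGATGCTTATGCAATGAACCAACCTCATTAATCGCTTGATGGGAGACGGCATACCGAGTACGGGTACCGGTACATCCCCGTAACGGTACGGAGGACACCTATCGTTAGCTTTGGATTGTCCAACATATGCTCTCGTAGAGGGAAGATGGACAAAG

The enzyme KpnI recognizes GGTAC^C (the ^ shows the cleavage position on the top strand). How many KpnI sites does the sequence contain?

1

GGTACC occurs starting at position 73.
KpnI cuts at 1 site.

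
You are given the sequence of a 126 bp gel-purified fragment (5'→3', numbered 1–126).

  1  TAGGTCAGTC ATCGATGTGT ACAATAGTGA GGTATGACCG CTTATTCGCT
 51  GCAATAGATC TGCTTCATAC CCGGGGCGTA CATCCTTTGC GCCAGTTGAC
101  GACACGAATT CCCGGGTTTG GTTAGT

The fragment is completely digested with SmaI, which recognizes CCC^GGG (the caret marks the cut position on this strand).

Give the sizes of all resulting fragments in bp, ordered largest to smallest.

72, 41, 13 bp

SmaI sites (CCCGGG) start at positions 70, 111.
SmaI cuts after base 3 of each site, so after positions 72, 113.
Linear molecule, 2 cuts → 3 fragments:
  1–72 → 72 bp
  73–113 → 41 bp
  114–126 → 13 bp
Sorted largest to smallest: 72, 41, 13 bp.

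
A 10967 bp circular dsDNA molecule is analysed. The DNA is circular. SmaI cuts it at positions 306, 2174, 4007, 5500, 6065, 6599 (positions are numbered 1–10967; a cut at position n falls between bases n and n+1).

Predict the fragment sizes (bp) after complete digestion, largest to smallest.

Circular molecule, 6 cuts → 6 fragments:
  2174 − 306 = 1868 bp
  4007 − 2174 = 1833 bp
  5500 − 4007 = 1493 bp
  6065 − 5500 = 565 bp
  6599 − 6065 = 534 bp
  wrap: 10967 − 6599 + 306 = 4674 bp
Sorted largest to smallest: 4674, 1868, 1833, 1493, 565, 534 bp.

4674, 1868, 1833, 1493, 565, 534 bp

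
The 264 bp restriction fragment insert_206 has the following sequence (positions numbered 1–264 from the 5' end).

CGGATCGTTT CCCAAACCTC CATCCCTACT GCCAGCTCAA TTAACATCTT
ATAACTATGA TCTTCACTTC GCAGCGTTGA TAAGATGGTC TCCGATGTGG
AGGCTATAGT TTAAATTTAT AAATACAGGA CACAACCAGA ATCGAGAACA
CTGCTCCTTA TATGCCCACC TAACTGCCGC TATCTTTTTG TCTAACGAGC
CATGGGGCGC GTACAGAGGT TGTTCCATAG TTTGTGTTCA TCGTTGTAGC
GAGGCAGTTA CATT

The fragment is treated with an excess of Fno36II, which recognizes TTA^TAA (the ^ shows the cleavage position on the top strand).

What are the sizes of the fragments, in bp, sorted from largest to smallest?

145, 68, 51 bp

Fno36II sites (TTATAA) start at positions 49, 117.
Fno36II cuts after base 3 of each site, so after positions 51, 119.
Linear molecule, 2 cuts → 3 fragments:
  1–51 → 51 bp
  52–119 → 68 bp
  120–264 → 145 bp
Sorted largest to smallest: 145, 68, 51 bp.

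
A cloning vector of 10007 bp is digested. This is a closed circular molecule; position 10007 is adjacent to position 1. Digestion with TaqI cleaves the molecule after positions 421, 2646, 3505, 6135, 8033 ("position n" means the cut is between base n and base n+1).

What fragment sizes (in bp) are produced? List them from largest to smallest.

2630, 2395, 2225, 1898, 859 bp

Circular molecule, 5 cuts → 5 fragments:
  2646 − 421 = 2225 bp
  3505 − 2646 = 859 bp
  6135 − 3505 = 2630 bp
  8033 − 6135 = 1898 bp
  wrap: 10007 − 8033 + 421 = 2395 bp
Sorted largest to smallest: 2630, 2395, 2225, 1898, 859 bp.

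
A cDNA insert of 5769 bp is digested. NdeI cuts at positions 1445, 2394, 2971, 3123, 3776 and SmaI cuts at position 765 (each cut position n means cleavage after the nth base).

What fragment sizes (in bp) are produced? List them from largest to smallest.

1993, 949, 765, 680, 653, 577, 152 bp

Combined cut positions (sorted): 765, 1445, 2394, 2971, 3123, 3776.
Linear molecule, 6 cuts → 7 fragments:
  765 − 0 = 765 bp
  1445 − 765 = 680 bp
  2394 − 1445 = 949 bp
  2971 − 2394 = 577 bp
  3123 − 2971 = 152 bp
  3776 − 3123 = 653 bp
  5769 − 3776 = 1993 bp
Sorted largest to smallest: 1993, 949, 765, 680, 653, 577, 152 bp.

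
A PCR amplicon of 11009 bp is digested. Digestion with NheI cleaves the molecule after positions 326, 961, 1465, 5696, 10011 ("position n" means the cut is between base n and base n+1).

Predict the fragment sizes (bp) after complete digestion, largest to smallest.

4315, 4231, 998, 635, 504, 326 bp

Linear molecule, 5 cuts → 6 fragments:
  326 − 0 = 326 bp
  961 − 326 = 635 bp
  1465 − 961 = 504 bp
  5696 − 1465 = 4231 bp
  10011 − 5696 = 4315 bp
  11009 − 10011 = 998 bp
Sorted largest to smallest: 4315, 4231, 998, 635, 504, 326 bp.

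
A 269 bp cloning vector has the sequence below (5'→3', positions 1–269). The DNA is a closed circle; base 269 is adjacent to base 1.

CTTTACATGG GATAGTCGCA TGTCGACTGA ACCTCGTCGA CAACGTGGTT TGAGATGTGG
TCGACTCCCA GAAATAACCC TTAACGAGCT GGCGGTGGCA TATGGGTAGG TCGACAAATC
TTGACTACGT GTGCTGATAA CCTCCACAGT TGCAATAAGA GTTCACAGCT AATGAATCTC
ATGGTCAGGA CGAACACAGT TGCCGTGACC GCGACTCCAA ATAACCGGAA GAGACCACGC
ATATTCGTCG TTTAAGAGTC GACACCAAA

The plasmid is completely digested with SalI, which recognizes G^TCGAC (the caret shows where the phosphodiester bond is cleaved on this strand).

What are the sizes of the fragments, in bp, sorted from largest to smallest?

SalI sites (GTCGAC) start at positions 22, 36, 60, 110, 258.
SalI cuts after the first base of each site, so after positions 22, 36, 60, 110, 258.
Circular molecule, 5 cuts → 5 fragments:
  23–36 → 14 bp
  37–60 → 24 bp
  61–110 → 50 bp
  111–258 → 148 bp
  259–269 then 1–22 → 11 + 22 = 33 bp
Sorted largest to smallest: 148, 50, 33, 24, 14 bp.

148, 50, 33, 24, 14 bp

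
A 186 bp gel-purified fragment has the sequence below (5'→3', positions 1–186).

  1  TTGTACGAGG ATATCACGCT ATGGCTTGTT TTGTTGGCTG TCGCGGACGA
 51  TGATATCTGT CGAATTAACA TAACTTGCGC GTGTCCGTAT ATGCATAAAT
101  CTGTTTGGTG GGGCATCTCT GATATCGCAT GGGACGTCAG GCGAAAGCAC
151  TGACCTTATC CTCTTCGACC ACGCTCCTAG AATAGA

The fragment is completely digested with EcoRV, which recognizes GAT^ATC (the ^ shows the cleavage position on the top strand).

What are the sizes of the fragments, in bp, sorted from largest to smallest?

69, 63, 42, 12 bp

EcoRV sites (GATATC) start at positions 10, 52, 121.
EcoRV cuts after base 3 of each site, so after positions 12, 54, 123.
Linear molecule, 3 cuts → 4 fragments:
  1–12 → 12 bp
  13–54 → 42 bp
  55–123 → 69 bp
  124–186 → 63 bp
Sorted largest to smallest: 69, 63, 42, 12 bp.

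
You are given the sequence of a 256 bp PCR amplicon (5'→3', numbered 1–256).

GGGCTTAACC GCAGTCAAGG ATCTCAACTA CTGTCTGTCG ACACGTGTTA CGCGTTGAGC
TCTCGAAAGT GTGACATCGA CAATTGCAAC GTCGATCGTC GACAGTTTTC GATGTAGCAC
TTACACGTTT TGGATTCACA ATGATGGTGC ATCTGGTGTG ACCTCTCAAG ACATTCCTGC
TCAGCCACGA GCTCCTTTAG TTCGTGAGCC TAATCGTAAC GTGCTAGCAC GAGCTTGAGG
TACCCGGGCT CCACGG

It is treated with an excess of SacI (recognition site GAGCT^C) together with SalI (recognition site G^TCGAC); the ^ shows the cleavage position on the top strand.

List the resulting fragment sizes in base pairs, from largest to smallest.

95, 63, 37, 37, 24 bp

SacI sites (GAGCTC) start at positions 57, 189.
SacI cuts after base 5 of each site (before the last base), so after positions 61, 193.
SalI sites (GTCGAC) start at positions 37, 98.
SalI cuts after the first base of each site, so after positions 37, 98.
Combined cut positions: 37, 61, 98, 193.
Linear molecule, 4 cuts → 5 fragments:
  1–37 → 37 bp
  38–61 → 24 bp
  62–98 → 37 bp
  99–193 → 95 bp
  194–256 → 63 bp
Sorted largest to smallest: 95, 63, 37, 37, 24 bp.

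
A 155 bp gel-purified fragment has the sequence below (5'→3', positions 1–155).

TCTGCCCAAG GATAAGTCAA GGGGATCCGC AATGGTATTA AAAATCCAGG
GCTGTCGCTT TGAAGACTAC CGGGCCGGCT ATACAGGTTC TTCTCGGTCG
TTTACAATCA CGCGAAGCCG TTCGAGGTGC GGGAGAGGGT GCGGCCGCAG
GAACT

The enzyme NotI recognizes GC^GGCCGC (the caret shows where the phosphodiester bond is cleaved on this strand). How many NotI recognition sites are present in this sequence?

1

GCGGCCGC occurs starting at position 141.
NotI cuts at 1 site.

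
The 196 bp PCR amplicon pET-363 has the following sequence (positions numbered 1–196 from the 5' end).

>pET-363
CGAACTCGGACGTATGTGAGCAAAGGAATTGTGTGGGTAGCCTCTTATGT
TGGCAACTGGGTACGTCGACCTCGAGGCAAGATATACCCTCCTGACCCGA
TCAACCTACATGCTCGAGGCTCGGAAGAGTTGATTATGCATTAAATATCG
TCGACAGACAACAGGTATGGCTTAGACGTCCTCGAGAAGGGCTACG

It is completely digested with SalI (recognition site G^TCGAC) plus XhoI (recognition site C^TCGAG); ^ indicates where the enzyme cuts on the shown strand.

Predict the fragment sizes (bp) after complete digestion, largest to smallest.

SalI sites (GTCGAC) start at positions 65, 150.
SalI cuts after the first base of each site, so after positions 65, 150.
XhoI sites (CTCGAG) start at positions 71, 113, 181.
XhoI cuts after the first base of each site, so after positions 71, 113, 181.
Combined cut positions: 65, 71, 113, 150, 181.
Linear molecule, 5 cuts → 6 fragments:
  1–65 → 65 bp
  66–71 → 6 bp
  72–113 → 42 bp
  114–150 → 37 bp
  151–181 → 31 bp
  182–196 → 15 bp
Sorted largest to smallest: 65, 42, 37, 31, 15, 6 bp.

65, 42, 37, 31, 15, 6 bp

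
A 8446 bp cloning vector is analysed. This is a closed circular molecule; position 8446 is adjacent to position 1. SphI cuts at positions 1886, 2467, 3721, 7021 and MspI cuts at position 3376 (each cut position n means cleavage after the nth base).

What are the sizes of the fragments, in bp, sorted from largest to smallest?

Combined cut positions (sorted): 1886, 2467, 3376, 3721, 7021.
Circular molecule, 5 cuts → 5 fragments:
  2467 − 1886 = 581 bp
  3376 − 2467 = 909 bp
  3721 − 3376 = 345 bp
  7021 − 3721 = 3300 bp
  wrap: 8446 − 7021 + 1886 = 3311 bp
Sorted largest to smallest: 3311, 3300, 909, 581, 345 bp.

3311, 3300, 909, 581, 345 bp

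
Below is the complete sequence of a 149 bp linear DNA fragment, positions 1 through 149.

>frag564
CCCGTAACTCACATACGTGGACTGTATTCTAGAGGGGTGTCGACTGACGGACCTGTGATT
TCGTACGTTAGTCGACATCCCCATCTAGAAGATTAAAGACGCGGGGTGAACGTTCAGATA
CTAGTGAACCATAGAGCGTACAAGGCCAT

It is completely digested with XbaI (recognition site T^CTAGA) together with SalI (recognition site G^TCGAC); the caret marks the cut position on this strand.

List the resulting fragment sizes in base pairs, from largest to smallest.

XbaI sites (TCTAGA) start at positions 28, 84.
XbaI cuts after the first base of each site, so after positions 28, 84.
SalI sites (GTCGAC) start at positions 39, 71.
SalI cuts after the first base of each site, so after positions 39, 71.
Combined cut positions: 28, 39, 71, 84.
Linear molecule, 4 cuts → 5 fragments:
  1–28 → 28 bp
  29–39 → 11 bp
  40–71 → 32 bp
  72–84 → 13 bp
  85–149 → 65 bp
Sorted largest to smallest: 65, 32, 28, 13, 11 bp.

65, 32, 28, 13, 11 bp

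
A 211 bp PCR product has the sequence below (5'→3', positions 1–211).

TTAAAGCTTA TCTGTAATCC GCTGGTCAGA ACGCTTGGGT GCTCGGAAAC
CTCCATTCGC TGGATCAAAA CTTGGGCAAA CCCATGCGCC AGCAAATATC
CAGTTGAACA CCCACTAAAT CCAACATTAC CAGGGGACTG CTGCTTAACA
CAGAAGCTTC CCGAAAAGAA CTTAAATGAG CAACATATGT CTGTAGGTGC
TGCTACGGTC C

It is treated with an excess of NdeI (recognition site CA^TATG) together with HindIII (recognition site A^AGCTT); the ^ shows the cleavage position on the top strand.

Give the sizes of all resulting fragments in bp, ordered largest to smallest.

The NdeI site (CATATG) starts at position 184.
NdeI cuts after base 2 of each site, so after position 185.
HindIII sites (AAGCTT) start at positions 4, 154.
HindIII cuts after the first base of each site, so after positions 4, 154.
Combined cut positions: 4, 154, 185.
Linear molecule, 3 cuts → 4 fragments:
  1–4 → 4 bp
  5–154 → 150 bp
  155–185 → 31 bp
  186–211 → 26 bp
Sorted largest to smallest: 150, 31, 26, 4 bp.

150, 31, 26, 4 bp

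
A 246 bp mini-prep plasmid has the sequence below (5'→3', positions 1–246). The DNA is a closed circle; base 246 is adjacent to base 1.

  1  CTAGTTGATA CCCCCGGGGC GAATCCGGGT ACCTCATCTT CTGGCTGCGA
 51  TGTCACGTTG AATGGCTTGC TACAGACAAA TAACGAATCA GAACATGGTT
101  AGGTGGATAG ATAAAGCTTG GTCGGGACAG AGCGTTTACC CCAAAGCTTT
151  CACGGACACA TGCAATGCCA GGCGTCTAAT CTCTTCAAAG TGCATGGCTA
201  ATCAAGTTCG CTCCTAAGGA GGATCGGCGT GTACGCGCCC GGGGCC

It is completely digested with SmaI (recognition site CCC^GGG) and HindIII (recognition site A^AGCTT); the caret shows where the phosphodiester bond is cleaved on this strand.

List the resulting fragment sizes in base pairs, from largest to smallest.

99, 96, 30, 21 bp

SmaI sites (CCCGGG) start at positions 13, 238.
SmaI cuts after base 3 of each site, so after positions 15, 240.
HindIII sites (AAGCTT) start at positions 114, 144.
HindIII cuts after the first base of each site, so after positions 114, 144.
Combined cut positions: 15, 114, 144, 240.
Circular molecule, 4 cuts → 4 fragments:
  16–114 → 99 bp
  115–144 → 30 bp
  145–240 → 96 bp
  241–246 then 1–15 → 6 + 15 = 21 bp
Sorted largest to smallest: 99, 96, 30, 21 bp.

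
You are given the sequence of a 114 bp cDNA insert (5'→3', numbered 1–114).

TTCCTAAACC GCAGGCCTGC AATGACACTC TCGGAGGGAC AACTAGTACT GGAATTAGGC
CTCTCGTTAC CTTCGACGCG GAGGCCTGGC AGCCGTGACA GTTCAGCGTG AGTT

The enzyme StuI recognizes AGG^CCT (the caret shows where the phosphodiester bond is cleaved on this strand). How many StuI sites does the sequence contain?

AGGCCT occurs starting at positions 13, 57, 82.
StuI cuts at 3 sites.

3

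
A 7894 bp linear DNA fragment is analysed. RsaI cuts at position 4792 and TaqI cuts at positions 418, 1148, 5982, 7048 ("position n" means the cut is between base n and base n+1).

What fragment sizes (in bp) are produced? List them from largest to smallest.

3644, 1190, 1066, 846, 730, 418 bp

Combined cut positions (sorted): 418, 1148, 4792, 5982, 7048.
Linear molecule, 5 cuts → 6 fragments:
  418 − 0 = 418 bp
  1148 − 418 = 730 bp
  4792 − 1148 = 3644 bp
  5982 − 4792 = 1190 bp
  7048 − 5982 = 1066 bp
  7894 − 7048 = 846 bp
Sorted largest to smallest: 3644, 1190, 1066, 846, 730, 418 bp.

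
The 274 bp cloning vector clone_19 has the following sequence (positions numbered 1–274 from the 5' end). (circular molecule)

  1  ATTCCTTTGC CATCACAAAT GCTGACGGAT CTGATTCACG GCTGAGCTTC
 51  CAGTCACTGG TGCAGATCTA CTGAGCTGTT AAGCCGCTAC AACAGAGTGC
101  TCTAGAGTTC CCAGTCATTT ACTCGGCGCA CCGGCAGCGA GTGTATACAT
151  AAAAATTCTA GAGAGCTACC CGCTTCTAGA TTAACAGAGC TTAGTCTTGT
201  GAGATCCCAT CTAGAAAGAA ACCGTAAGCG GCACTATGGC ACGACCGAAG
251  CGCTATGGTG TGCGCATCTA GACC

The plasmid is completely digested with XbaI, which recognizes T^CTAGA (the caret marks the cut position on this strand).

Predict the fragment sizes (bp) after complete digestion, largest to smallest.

XbaI sites (TCTAGA) start at positions 101, 157, 175, 210, 267.
XbaI cuts after the first base of each site, so after positions 101, 157, 175, 210, 267.
Circular molecule, 5 cuts → 5 fragments:
  102–157 → 56 bp
  158–175 → 18 bp
  176–210 → 35 bp
  211–267 → 57 bp
  268–274 then 1–101 → 7 + 101 = 108 bp
Sorted largest to smallest: 108, 57, 56, 35, 18 bp.

108, 57, 56, 35, 18 bp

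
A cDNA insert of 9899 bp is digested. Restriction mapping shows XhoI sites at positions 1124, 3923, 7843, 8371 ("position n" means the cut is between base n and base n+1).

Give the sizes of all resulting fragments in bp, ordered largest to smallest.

3920, 2799, 1528, 1124, 528 bp

Linear molecule, 4 cuts → 5 fragments:
  1124 − 0 = 1124 bp
  3923 − 1124 = 2799 bp
  7843 − 3923 = 3920 bp
  8371 − 7843 = 528 bp
  9899 − 8371 = 1528 bp
Sorted largest to smallest: 3920, 2799, 1528, 1124, 528 bp.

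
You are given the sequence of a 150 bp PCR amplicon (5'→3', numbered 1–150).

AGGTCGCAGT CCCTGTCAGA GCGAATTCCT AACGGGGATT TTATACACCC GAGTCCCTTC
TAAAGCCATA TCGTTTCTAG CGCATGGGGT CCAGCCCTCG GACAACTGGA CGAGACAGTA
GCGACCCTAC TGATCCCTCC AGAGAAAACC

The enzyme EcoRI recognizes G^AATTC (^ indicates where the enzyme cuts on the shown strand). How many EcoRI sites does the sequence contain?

GAATTC occurs starting at position 23.
EcoRI cuts at 1 site.

1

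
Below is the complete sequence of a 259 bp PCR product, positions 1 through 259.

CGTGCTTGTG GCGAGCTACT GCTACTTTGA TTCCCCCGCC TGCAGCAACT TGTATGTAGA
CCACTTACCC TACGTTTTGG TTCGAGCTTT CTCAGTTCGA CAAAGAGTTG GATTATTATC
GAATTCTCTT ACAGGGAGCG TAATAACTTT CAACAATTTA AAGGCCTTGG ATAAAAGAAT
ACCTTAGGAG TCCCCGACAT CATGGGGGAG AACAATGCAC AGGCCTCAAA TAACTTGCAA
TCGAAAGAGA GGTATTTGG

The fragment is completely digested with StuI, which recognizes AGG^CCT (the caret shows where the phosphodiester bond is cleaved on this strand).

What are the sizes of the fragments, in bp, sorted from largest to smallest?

164, 59, 36 bp

StuI sites (AGGCCT) start at positions 162, 221.
StuI cuts after base 3 of each site, so after positions 164, 223.
Linear molecule, 2 cuts → 3 fragments:
  1–164 → 164 bp
  165–223 → 59 bp
  224–259 → 36 bp
Sorted largest to smallest: 164, 59, 36 bp.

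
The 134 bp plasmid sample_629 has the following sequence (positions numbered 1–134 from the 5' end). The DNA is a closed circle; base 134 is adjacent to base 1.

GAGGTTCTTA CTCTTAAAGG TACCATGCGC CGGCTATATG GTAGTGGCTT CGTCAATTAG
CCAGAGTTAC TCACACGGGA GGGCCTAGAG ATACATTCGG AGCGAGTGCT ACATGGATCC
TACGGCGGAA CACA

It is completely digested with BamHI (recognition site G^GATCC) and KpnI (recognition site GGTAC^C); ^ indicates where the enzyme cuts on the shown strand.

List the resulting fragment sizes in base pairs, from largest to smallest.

92, 42 bp

The BamHI site (GGATCC) starts at position 115.
BamHI cuts after the first base of each site, so after position 115.
The KpnI site (GGTACC) starts at position 19.
KpnI cuts after base 5 of each site (before the last base), so after position 23.
Combined cut positions: 23, 115.
Circular molecule, 2 cuts → 2 fragments:
  24–115 → 92 bp
  116–134 then 1–23 → 19 + 23 = 42 bp
Sorted largest to smallest: 92, 42 bp.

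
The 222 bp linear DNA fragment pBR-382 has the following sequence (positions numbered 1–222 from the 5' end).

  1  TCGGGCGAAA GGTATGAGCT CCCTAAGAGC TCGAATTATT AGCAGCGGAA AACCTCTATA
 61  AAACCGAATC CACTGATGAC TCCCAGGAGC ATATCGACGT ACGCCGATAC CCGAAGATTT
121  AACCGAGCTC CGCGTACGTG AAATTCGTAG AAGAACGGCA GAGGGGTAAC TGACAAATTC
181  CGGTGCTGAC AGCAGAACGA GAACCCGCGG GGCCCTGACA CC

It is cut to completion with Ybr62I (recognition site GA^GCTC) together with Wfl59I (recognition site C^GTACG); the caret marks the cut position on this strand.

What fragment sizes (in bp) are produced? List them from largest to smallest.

Ybr62I sites (GAGCTC) start at positions 16, 27, 125.
Ybr62I cuts after base 2 of each site, so after positions 17, 28, 126.
Wfl59I sites (CGTACG) start at positions 98, 133.
Wfl59I cuts after the first base of each site, so after positions 98, 133.
Combined cut positions: 17, 28, 98, 126, 133.
Linear molecule, 5 cuts → 6 fragments:
  1–17 → 17 bp
  18–28 → 11 bp
  29–98 → 70 bp
  99–126 → 28 bp
  127–133 → 7 bp
  134–222 → 89 bp
Sorted largest to smallest: 89, 70, 28, 17, 11, 7 bp.

89, 70, 28, 17, 11, 7 bp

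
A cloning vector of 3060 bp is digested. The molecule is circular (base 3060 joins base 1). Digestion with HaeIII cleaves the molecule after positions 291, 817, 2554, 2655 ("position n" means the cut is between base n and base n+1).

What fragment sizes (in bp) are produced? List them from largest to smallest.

1737, 696, 526, 101 bp

Circular molecule, 4 cuts → 4 fragments:
  817 − 291 = 526 bp
  2554 − 817 = 1737 bp
  2655 − 2554 = 101 bp
  wrap: 3060 − 2655 + 291 = 696 bp
Sorted largest to smallest: 1737, 696, 526, 101 bp.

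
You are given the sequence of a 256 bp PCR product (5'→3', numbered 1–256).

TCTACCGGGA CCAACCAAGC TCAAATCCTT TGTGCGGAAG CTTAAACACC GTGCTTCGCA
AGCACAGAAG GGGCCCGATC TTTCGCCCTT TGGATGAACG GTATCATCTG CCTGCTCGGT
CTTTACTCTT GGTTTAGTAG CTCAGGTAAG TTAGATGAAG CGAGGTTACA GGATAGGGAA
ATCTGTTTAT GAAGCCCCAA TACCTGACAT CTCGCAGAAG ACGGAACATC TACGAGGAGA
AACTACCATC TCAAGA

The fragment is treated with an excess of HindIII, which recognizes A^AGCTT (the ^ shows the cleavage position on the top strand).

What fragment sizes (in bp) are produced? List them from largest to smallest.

218, 38 bp

The HindIII site (AAGCTT) starts at position 38.
HindIII cuts after the first base of each site, so after position 38.
Linear molecule, 1 cut → 2 fragments:
  1–38 → 38 bp
  39–256 → 218 bp
Sorted largest to smallest: 218, 38 bp.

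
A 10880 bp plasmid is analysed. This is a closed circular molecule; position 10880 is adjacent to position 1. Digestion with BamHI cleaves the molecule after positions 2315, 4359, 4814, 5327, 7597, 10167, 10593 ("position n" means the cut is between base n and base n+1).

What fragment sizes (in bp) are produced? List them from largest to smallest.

Circular molecule, 7 cuts → 7 fragments:
  4359 − 2315 = 2044 bp
  4814 − 4359 = 455 bp
  5327 − 4814 = 513 bp
  7597 − 5327 = 2270 bp
  10167 − 7597 = 2570 bp
  10593 − 10167 = 426 bp
  wrap: 10880 − 10593 + 2315 = 2602 bp
Sorted largest to smallest: 2602, 2570, 2270, 2044, 513, 455, 426 bp.

2602, 2570, 2270, 2044, 513, 455, 426 bp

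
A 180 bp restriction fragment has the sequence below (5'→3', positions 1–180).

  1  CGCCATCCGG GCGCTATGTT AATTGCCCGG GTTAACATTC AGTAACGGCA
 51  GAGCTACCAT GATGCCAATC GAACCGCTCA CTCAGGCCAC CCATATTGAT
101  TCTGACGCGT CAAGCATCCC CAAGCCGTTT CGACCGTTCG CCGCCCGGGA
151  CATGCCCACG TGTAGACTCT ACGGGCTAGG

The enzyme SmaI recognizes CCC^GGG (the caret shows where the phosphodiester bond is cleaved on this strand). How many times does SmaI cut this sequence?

2

CCCGGG occurs starting at positions 26, 144.
SmaI cuts at 2 sites.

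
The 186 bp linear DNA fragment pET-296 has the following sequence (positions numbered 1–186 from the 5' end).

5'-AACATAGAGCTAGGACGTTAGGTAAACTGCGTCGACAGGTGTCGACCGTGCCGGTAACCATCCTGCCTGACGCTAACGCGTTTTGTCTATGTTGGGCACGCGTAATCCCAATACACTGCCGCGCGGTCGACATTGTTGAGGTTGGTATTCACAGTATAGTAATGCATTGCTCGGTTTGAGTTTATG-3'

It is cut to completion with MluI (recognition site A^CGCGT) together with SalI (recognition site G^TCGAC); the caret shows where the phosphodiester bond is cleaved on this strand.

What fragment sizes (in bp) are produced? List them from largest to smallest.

MluI sites (ACGCGT) start at positions 76, 98.
MluI cuts after the first base of each site, so after positions 76, 98.
SalI sites (GTCGAC) start at positions 31, 41, 126.
SalI cuts after the first base of each site, so after positions 31, 41, 126.
Combined cut positions: 31, 41, 76, 98, 126.
Linear molecule, 5 cuts → 6 fragments:
  1–31 → 31 bp
  32–41 → 10 bp
  42–76 → 35 bp
  77–98 → 22 bp
  99–126 → 28 bp
  127–186 → 60 bp
Sorted largest to smallest: 60, 35, 31, 28, 22, 10 bp.

60, 35, 31, 28, 22, 10 bp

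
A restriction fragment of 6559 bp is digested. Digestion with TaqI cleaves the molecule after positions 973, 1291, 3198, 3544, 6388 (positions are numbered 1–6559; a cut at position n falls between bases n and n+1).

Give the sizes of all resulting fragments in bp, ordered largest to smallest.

Linear molecule, 5 cuts → 6 fragments:
  973 − 0 = 973 bp
  1291 − 973 = 318 bp
  3198 − 1291 = 1907 bp
  3544 − 3198 = 346 bp
  6388 − 3544 = 2844 bp
  6559 − 6388 = 171 bp
Sorted largest to smallest: 2844, 1907, 973, 346, 318, 171 bp.

2844, 1907, 973, 346, 318, 171 bp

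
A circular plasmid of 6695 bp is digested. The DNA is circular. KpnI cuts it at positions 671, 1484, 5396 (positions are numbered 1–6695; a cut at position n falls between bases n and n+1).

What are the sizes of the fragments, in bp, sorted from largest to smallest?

3912, 1970, 813 bp

Circular molecule, 3 cuts → 3 fragments:
  1484 − 671 = 813 bp
  5396 − 1484 = 3912 bp
  wrap: 6695 − 5396 + 671 = 1970 bp
Sorted largest to smallest: 3912, 1970, 813 bp.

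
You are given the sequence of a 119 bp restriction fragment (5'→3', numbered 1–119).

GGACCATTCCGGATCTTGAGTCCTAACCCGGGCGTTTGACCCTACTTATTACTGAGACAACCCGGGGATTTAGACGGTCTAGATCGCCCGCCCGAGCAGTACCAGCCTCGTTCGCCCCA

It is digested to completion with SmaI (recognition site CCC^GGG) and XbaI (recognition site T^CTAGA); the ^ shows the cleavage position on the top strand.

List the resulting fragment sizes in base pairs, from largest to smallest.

SmaI sites (CCCGGG) start at positions 27, 61.
SmaI cuts after base 3 of each site, so after positions 29, 63.
The XbaI site (TCTAGA) starts at position 78.
XbaI cuts after the first base of each site, so after position 78.
Combined cut positions: 29, 63, 78.
Linear molecule, 3 cuts → 4 fragments:
  1–29 → 29 bp
  30–63 → 34 bp
  64–78 → 15 bp
  79–119 → 41 bp
Sorted largest to smallest: 41, 34, 29, 15 bp.

41, 34, 29, 15 bp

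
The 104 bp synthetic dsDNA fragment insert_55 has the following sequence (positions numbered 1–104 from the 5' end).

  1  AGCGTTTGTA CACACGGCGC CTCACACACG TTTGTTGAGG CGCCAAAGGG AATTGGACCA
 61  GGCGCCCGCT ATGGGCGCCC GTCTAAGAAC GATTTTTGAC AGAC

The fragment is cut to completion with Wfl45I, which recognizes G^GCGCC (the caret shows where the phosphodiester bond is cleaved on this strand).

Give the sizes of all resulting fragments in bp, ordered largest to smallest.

Wfl45I sites (GGCGCC) start at positions 16, 39, 61, 74.
Wfl45I cuts after the first base of each site, so after positions 16, 39, 61, 74.
Linear molecule, 4 cuts → 5 fragments:
  1–16 → 16 bp
  17–39 → 23 bp
  40–61 → 22 bp
  62–74 → 13 bp
  75–104 → 30 bp
Sorted largest to smallest: 30, 23, 22, 16, 13 bp.

30, 23, 22, 16, 13 bp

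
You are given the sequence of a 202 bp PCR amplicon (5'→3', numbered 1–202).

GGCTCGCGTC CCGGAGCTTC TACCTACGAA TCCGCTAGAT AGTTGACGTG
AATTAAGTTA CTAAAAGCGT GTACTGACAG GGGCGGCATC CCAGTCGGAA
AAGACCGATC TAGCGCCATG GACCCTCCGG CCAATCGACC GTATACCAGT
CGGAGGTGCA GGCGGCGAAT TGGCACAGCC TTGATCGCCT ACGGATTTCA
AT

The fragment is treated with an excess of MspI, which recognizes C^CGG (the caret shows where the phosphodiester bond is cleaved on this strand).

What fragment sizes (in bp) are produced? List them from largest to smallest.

116, 75, 11 bp

MspI sites (CCGG) start at positions 11, 127.
MspI cuts after the first base of each site, so after positions 11, 127.
Linear molecule, 2 cuts → 3 fragments:
  1–11 → 11 bp
  12–127 → 116 bp
  128–202 → 75 bp
Sorted largest to smallest: 116, 75, 11 bp.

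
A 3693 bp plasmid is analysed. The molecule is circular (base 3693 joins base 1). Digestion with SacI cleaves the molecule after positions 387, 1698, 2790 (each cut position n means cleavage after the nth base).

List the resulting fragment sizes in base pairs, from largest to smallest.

Circular molecule, 3 cuts → 3 fragments:
  1698 − 387 = 1311 bp
  2790 − 1698 = 1092 bp
  wrap: 3693 − 2790 + 387 = 1290 bp
Sorted largest to smallest: 1311, 1290, 1092 bp.

1311, 1290, 1092 bp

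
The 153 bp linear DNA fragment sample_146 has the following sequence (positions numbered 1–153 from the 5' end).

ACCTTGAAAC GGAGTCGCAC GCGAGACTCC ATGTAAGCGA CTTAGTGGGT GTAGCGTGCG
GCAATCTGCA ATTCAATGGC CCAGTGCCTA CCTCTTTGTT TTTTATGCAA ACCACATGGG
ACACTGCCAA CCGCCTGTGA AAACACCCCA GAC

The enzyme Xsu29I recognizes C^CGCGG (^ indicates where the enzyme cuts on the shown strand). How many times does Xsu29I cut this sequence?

No occurrence of CCGCGG is present in the sequence.
Xsu29I does not cut: 0 sites.

0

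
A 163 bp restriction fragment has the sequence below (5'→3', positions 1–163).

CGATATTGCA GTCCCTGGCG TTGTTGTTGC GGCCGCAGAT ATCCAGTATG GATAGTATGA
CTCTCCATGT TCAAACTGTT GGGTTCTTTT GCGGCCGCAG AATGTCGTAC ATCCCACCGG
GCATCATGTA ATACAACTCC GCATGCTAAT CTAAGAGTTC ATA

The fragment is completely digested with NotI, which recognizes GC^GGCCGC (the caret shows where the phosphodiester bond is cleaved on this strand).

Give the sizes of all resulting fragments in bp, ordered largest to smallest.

71, 62, 30 bp

NotI sites (GCGGCCGC) start at positions 29, 91.
NotI cuts after base 2 of each site, so after positions 30, 92.
Linear molecule, 2 cuts → 3 fragments:
  1–30 → 30 bp
  31–92 → 62 bp
  93–163 → 71 bp
Sorted largest to smallest: 71, 62, 30 bp.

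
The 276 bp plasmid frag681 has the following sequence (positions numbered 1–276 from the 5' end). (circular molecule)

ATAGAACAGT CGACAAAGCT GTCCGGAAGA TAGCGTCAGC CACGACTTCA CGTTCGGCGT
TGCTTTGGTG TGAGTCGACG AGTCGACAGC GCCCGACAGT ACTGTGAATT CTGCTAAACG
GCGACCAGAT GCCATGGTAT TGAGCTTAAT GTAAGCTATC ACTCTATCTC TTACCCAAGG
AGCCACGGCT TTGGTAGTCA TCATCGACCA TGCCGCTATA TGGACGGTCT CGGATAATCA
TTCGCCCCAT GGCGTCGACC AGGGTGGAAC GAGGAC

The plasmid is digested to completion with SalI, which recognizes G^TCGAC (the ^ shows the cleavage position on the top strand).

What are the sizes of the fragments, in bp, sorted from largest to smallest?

172, 65, 31, 8 bp

SalI sites (GTCGAC) start at positions 9, 74, 82, 254.
SalI cuts after the first base of each site, so after positions 9, 74, 82, 254.
Circular molecule, 4 cuts → 4 fragments:
  10–74 → 65 bp
  75–82 → 8 bp
  83–254 → 172 bp
  255–276 then 1–9 → 22 + 9 = 31 bp
Sorted largest to smallest: 172, 65, 31, 8 bp.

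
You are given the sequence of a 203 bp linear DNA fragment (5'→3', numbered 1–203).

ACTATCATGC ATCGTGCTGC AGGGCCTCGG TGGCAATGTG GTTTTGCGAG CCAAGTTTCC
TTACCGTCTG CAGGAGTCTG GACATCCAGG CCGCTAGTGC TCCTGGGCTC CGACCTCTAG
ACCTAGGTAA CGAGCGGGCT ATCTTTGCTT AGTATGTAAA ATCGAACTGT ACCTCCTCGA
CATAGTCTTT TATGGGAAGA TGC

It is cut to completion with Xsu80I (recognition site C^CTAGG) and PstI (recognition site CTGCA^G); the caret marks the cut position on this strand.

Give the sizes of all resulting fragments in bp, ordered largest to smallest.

The Xsu80I site (CCTAGG) starts at position 122.
Xsu80I cuts after the first base of each site, so after position 122.
PstI sites (CTGCAG) start at positions 17, 68.
PstI cuts after base 5 of each site (before the last base), so after positions 21, 72.
Combined cut positions: 21, 72, 122.
Linear molecule, 3 cuts → 4 fragments:
  1–21 → 21 bp
  22–72 → 51 bp
  73–122 → 50 bp
  123–203 → 81 bp
Sorted largest to smallest: 81, 51, 50, 21 bp.

81, 51, 50, 21 bp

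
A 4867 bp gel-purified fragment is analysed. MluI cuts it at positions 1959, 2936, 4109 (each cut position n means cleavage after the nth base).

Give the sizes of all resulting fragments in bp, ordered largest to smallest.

Linear molecule, 3 cuts → 4 fragments:
  1959 − 0 = 1959 bp
  2936 − 1959 = 977 bp
  4109 − 2936 = 1173 bp
  4867 − 4109 = 758 bp
Sorted largest to smallest: 1959, 1173, 977, 758 bp.

1959, 1173, 977, 758 bp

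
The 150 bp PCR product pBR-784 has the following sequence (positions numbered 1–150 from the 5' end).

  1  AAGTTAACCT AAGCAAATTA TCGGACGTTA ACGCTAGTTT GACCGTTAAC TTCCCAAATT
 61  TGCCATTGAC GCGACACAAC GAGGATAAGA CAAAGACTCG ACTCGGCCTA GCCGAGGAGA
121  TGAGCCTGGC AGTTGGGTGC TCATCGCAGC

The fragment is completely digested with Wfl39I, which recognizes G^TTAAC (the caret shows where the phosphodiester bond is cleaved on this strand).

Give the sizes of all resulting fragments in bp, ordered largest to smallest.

Wfl39I sites (GTTAAC) start at positions 3, 27, 45.
Wfl39I cuts after the first base of each site, so after positions 3, 27, 45.
Linear molecule, 3 cuts → 4 fragments:
  1–3 → 3 bp
  4–27 → 24 bp
  28–45 → 18 bp
  46–150 → 105 bp
Sorted largest to smallest: 105, 24, 18, 3 bp.

105, 24, 18, 3 bp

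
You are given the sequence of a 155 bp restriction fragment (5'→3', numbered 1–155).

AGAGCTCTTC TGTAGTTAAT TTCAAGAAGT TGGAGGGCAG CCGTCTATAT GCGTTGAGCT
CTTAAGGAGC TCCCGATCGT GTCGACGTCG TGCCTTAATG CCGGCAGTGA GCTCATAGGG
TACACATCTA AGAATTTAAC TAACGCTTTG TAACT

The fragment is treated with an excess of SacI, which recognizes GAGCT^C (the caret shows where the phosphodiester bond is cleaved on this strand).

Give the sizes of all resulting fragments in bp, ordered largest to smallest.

SacI sites (GAGCTC) start at positions 2, 56, 67, 109.
SacI cuts after base 5 of each site (before the last base), so after positions 6, 60, 71, 113.
Linear molecule, 4 cuts → 5 fragments:
  1–6 → 6 bp
  7–60 → 54 bp
  61–71 → 11 bp
  72–113 → 42 bp
  114–155 → 42 bp
Sorted largest to smallest: 54, 42, 42, 11, 6 bp.

54, 42, 42, 11, 6 bp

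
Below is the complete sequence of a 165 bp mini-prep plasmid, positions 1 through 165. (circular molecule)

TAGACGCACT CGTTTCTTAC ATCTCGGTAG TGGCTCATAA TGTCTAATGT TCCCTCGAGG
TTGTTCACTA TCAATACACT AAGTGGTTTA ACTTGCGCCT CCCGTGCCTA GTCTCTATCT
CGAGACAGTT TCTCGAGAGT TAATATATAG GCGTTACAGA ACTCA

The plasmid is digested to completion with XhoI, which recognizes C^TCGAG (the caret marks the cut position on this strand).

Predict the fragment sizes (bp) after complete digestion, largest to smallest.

XhoI sites (CTCGAG) start at positions 54, 119, 132.
XhoI cuts after the first base of each site, so after positions 54, 119, 132.
Circular molecule, 3 cuts → 3 fragments:
  55–119 → 65 bp
  120–132 → 13 bp
  133–165 then 1–54 → 33 + 54 = 87 bp
Sorted largest to smallest: 87, 65, 13 bp.

87, 65, 13 bp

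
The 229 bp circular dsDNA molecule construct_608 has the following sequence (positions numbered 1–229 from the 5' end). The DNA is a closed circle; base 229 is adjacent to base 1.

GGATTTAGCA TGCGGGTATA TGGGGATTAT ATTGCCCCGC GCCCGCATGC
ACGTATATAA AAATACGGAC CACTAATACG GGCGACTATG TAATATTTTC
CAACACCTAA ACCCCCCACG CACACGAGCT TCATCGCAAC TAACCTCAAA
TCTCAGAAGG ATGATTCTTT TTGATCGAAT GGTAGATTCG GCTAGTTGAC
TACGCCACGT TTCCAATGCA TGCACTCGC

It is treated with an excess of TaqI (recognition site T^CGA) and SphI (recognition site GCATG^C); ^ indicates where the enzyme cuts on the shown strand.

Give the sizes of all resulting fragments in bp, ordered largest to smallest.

126, 47, 37, 19 bp

The TaqI site (TCGA) starts at position 175.
TaqI cuts after the first base of each site, so after position 175.
SphI sites (GCATGC) start at positions 8, 45, 218.
SphI cuts after base 5 of each site (before the last base), so after positions 12, 49, 222.
Combined cut positions: 12, 49, 175, 222.
Circular molecule, 4 cuts → 4 fragments:
  13–49 → 37 bp
  50–175 → 126 bp
  176–222 → 47 bp
  223–229 then 1–12 → 7 + 12 = 19 bp
Sorted largest to smallest: 126, 47, 37, 19 bp.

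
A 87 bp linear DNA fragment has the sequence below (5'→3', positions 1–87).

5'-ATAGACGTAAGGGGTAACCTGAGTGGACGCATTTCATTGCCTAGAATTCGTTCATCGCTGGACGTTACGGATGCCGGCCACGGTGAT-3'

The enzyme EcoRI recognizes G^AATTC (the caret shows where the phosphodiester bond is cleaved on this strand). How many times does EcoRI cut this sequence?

GAATTC occurs starting at position 44.
EcoRI cuts at 1 site.

1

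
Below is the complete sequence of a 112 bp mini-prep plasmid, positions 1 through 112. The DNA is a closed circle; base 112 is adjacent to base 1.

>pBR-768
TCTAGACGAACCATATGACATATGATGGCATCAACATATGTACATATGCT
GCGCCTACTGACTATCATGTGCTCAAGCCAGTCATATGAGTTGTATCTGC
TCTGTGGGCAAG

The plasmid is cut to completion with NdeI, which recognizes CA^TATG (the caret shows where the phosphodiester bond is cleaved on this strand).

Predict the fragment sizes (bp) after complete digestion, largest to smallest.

41, 40, 16, 8, 7 bp

NdeI sites (CATATG) start at positions 12, 19, 35, 43, 83.
NdeI cuts after base 2 of each site, so after positions 13, 20, 36, 44, 84.
Circular molecule, 5 cuts → 5 fragments:
  14–20 → 7 bp
  21–36 → 16 bp
  37–44 → 8 bp
  45–84 → 40 bp
  85–112 then 1–13 → 28 + 13 = 41 bp
Sorted largest to smallest: 41, 40, 16, 8, 7 bp.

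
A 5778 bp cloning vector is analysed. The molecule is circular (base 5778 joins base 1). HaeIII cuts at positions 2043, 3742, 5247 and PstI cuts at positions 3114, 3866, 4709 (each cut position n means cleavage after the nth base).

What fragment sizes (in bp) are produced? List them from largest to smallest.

2574, 1071, 843, 628, 538, 124 bp

Combined cut positions (sorted): 2043, 3114, 3742, 3866, 4709, 5247.
Circular molecule, 6 cuts → 6 fragments:
  3114 − 2043 = 1071 bp
  3742 − 3114 = 628 bp
  3866 − 3742 = 124 bp
  4709 − 3866 = 843 bp
  5247 − 4709 = 538 bp
  wrap: 5778 − 5247 + 2043 = 2574 bp
Sorted largest to smallest: 2574, 1071, 843, 628, 538, 124 bp.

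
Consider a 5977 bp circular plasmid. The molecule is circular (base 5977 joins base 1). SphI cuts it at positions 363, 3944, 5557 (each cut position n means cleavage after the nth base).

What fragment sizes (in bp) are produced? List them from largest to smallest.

Circular molecule, 3 cuts → 3 fragments:
  3944 − 363 = 3581 bp
  5557 − 3944 = 1613 bp
  wrap: 5977 − 5557 + 363 = 783 bp
Sorted largest to smallest: 3581, 1613, 783 bp.

3581, 1613, 783 bp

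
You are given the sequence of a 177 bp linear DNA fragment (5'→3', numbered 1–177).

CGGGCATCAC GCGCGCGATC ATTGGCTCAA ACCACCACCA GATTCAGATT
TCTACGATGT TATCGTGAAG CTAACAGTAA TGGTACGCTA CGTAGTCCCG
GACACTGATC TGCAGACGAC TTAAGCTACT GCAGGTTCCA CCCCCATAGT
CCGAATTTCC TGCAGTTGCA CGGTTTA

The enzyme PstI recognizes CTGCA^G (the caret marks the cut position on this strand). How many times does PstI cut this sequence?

3

CTGCAG occurs starting at positions 110, 129, 160.
PstI cuts at 3 sites.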